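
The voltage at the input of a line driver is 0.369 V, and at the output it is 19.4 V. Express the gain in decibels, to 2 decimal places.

Voltage is an amplitude quantity, so gain = 20·log₁₀(V_out/V_in).
20·log₁₀(19.4/0.369) = 20·log₁₀(52.57) = 34.42 dB.

34.42 dB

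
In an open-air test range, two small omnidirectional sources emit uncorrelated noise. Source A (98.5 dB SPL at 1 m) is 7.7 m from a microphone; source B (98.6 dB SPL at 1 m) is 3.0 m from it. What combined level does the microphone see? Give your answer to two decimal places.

89.66 dB SPL

At the listener: L_A = 98.5 − 20·log₁₀(7.7) = 80.770 dB; L_B = 98.6 − 20·log₁₀(3.0) = 89.058 dB.
Combined: 10·log₁₀(10^(80.770/10)+10^(89.058/10)) = 89.66 dB SPL.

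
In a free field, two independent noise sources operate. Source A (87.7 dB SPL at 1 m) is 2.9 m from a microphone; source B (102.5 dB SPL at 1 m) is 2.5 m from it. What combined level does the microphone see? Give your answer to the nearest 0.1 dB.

94.6 dB SPL

At the listener: L_A = 87.7 − 20·log₁₀(2.9) = 78.45 dB; L_B = 102.5 − 20·log₁₀(2.5) = 94.54 dB.
Combined: 10·log₁₀(10^(78.45/10)+10^(94.54/10)) = 94.6 dB SPL.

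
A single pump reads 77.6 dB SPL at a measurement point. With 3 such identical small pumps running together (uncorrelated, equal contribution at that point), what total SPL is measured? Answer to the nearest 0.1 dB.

82.4 dB SPL

3 equal incoherent sources raise the level by 10·log₁₀(3) = 4.77 dB.
L_total = 77.6 + 4.77 = 82.4 dB SPL.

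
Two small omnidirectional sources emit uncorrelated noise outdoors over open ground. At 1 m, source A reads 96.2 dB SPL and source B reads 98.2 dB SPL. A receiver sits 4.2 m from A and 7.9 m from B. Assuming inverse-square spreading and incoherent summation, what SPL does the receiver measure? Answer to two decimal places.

85.34 dB SPL

At the listener: L_A = 96.2 − 20·log₁₀(4.2) = 83.735 dB; L_B = 98.2 − 20·log₁₀(7.9) = 80.247 dB.
Combined: 10·log₁₀(10^(83.735/10)+10^(80.247/10)) = 85.34 dB SPL.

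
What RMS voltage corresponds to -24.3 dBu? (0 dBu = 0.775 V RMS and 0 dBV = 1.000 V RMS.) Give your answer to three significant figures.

0.0472 V

V = 0.775 V × 10^(-24.3/20).
= 0.775 × 0.06095 = 0.0472 V.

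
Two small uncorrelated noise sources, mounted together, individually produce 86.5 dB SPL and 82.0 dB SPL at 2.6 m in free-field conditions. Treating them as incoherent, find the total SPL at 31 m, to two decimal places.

66.29 dB SPL

Combined at 2.6 m: 10·log₁₀(10^(86.5/10)+10^(82.0/10)) = 87.819 dB SPL.
Then apply −20·log₁₀(31/2.6) = -21.528 dB → 66.29 dB SPL.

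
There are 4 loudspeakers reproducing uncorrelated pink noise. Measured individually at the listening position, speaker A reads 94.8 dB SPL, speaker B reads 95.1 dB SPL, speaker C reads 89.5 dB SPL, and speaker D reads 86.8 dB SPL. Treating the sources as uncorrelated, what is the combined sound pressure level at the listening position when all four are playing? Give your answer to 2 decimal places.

98.82 dB SPL

Add the sources as powers (linear), then convert back to dB:
L_total = 10·log₁₀(10^(94.8/10) + 10^(95.1/10) + 10^(89.5/10) + 10^(86.8/10)) = 10·log₁₀(7626000000) = 98.82 dB SPL.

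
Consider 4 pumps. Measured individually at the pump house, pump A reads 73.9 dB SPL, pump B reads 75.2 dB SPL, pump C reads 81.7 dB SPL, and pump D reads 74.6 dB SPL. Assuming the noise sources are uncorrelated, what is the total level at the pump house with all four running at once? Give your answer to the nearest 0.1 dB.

83.7 dB SPL

Incoherent sources sum as intensities:
L_total = 10·log₁₀(10^(73.9/10) + 10^(75.2/10) + 10^(81.7/10) + 10^(74.6/10)) = 10·log₁₀(234400000) = 83.7 dB SPL.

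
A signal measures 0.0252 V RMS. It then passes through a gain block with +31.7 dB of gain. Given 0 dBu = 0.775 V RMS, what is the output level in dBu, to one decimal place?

Input level: 20·log₁₀(0.0252/0.775) = -29.76 dBu.
Output: -29.76 + 31.7 = +1.9 dBu.

+1.9 dBu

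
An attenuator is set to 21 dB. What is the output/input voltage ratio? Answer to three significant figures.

0.0891

Voltage ratio = 10^(dB/20).
10^(-21/20) = 10^(-1.050) = 0.0891.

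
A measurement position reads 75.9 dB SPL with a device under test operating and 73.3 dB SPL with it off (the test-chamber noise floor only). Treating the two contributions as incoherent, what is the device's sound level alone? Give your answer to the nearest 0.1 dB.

Background correction is a power subtraction:
L_src = 10·log₁₀(10^(75.9/10) − 10^(73.3/10)) = 10·log₁₀(17520000) = 72.4 dB SPL.

72.4 dB SPL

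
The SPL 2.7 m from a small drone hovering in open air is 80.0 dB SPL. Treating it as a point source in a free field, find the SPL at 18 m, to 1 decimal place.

63.5 dB SPL

Free-field point source: level drops by 20·log₁₀ of the distance ratio.
ΔL = −20·log₁₀(18/2.7) = -16.48 dB, so L₂ = 80.0 + (-16.48) = 63.5 dB SPL.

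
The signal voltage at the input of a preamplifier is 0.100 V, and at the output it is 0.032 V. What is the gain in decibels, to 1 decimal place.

Voltage is an amplitude quantity, so gain = 20·log₁₀(V_out/V_in).
20·log₁₀(0.032/0.100) = 20·log₁₀(0.3200) = -9.9 dB.

-9.9 dB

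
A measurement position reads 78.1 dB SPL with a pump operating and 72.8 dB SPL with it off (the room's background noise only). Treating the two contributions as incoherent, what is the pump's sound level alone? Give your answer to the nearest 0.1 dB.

76.6 dB SPL

Subtract intensities: L_src = 10·log₁₀(10^(L_total/10) − 10^(L_bg/10)).
L_src = 10·log₁₀(10^(78.1/10) − 10^(72.8/10)) = 10·log₁₀(45510000) = 76.6 dB SPL.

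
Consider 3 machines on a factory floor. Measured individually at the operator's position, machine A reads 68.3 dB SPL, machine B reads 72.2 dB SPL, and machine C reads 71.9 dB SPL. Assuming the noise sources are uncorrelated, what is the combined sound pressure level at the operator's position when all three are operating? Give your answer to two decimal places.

Incoherent sources sum as intensities:
L_total = 10·log₁₀(10^(68.3/10) + 10^(72.2/10) + 10^(71.9/10)) = 10·log₁₀(38840000) = 75.89 dB SPL.

75.89 dB SPL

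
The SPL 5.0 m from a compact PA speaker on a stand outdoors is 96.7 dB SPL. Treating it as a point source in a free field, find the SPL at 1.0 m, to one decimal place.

Inverse-square spreading gives ΔL = −20·log₁₀(d₂/d₁).
ΔL = −20·log₁₀(1.0/5.0) = 13.98 dB, so L₂ = 96.7 + (13.98) = 110.7 dB SPL.

110.7 dB SPL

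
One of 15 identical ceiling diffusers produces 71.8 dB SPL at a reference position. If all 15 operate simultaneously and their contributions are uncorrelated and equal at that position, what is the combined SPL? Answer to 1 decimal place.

83.6 dB SPL

15 equal incoherent sources raise the level by 10·log₁₀(15) = 11.76 dB.
L_total = 71.8 + 11.76 = 83.6 dB SPL.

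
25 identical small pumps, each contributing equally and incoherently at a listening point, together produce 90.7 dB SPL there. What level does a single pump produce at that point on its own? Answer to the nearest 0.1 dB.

25 equal incoherent sources add 10·log₁₀(25) = 13.98 dB over one source.
L_one = 90.7 − 13.98 = 76.7 dB SPL.

76.7 dB SPL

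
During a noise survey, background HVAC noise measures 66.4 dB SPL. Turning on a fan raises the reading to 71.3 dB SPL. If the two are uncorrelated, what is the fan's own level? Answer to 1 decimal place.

Remove the background by subtracting linear intensities:
L_src = 10·log₁₀(10^(71.3/10) − 10^(66.4/10)) = 10·log₁₀(9124000) = 69.6 dB SPL.

69.6 dB SPL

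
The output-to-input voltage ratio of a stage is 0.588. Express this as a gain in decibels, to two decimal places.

-4.61 dB

Voltage ratio → dB uses the 20·log₁₀ form:
20·log₁₀(0.588) = -4.61 dB.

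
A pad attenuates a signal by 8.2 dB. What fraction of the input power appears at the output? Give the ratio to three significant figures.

Power ratio = 10^(dB/10).
10^(-8.2/10) = 10^(-0.8200) = 0.151.

0.151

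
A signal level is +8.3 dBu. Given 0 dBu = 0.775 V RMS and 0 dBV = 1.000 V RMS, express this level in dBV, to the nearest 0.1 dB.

The offset between the scales is 20·log₁₀(0.775/1.000) = −2.214 dB.
So dBV = +8.3 − 2.214 = +6.1 dBV.

+6.1 dBV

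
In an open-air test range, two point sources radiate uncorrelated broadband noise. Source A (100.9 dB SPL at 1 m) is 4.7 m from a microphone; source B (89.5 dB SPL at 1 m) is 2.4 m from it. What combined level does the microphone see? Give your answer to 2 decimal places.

88.52 dB SPL

At the listener: L_A = 100.9 − 20·log₁₀(4.7) = 87.458 dB; L_B = 89.5 − 20·log₁₀(2.4) = 81.896 dB.
Combined: 10·log₁₀(10^(87.458/10)+10^(81.896/10)) = 88.52 dB SPL.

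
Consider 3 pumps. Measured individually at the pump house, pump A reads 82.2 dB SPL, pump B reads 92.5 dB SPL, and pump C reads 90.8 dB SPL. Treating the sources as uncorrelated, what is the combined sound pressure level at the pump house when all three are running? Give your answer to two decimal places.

94.98 dB SPL

Add the sources as powers (linear), then convert back to dB:
L_total = 10·log₁₀(10^(82.2/10) + 10^(92.5/10) + 10^(90.8/10)) = 10·log₁₀(3147000000) = 94.98 dB SPL.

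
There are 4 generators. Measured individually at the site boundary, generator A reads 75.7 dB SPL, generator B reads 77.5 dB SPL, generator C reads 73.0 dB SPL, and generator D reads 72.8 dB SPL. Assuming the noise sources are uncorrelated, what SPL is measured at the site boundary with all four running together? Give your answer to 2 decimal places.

Uncorrelated sources add in intensity (power), not in dB.
L_total = 10·log₁₀(10^(75.7/10) + 10^(77.5/10) + 10^(73.0/10) + 10^(72.8/10)) = 10·log₁₀(132400000) = 81.22 dB SPL.

81.22 dB SPL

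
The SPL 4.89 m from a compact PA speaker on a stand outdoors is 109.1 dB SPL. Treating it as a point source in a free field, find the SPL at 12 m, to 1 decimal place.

101.3 dB SPL

Inverse-square spreading gives ΔL = −20·log₁₀(d₂/d₁).
ΔL = −20·log₁₀(12/4.89) = -7.80 dB, so L₂ = 109.1 + (-7.80) = 101.3 dB SPL.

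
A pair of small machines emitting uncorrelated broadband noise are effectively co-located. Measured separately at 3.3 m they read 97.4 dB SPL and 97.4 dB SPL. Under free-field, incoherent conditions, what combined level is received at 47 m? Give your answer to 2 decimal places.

77.34 dB SPL

Combined at 3.3 m: 10·log₁₀(10^(97.4/10)+10^(97.4/10)) = 100.410 dB SPL.
Then apply −20·log₁₀(47/3.3) = -23.072 dB → 77.34 dB SPL.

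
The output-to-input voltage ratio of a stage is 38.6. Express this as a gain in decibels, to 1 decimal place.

Voltage ratio → dB uses the 20·log₁₀ form:
20·log₁₀(38.6) = 31.7 dB.

31.7 dB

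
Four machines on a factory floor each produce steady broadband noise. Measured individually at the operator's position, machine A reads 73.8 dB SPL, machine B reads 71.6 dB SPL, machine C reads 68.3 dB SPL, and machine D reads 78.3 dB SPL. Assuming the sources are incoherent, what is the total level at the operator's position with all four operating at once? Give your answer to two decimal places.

Add the sources as powers (linear), then convert back to dB:
L_total = 10·log₁₀(10^(73.8/10) + 10^(71.6/10) + 10^(68.3/10) + 10^(78.3/10)) = 10·log₁₀(112800000) = 80.52 dB SPL.

80.52 dB SPL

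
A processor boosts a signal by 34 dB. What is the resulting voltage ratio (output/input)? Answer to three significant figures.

50.1

Voltage ratio = 10^(dB/20).
10^(34/20) = 10^(1.700) = 50.1.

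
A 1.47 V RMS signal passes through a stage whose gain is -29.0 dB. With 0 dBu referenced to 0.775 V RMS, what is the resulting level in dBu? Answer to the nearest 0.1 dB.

Input level: 20·log₁₀(1.47/0.775) = 5.56 dBu.
Output: 5.56 − 29.0 = -23.4 dBu.

-23.4 dBu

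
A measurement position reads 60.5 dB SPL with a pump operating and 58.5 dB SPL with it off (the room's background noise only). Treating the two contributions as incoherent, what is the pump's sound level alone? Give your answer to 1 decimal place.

Background correction is a power subtraction:
L_src = 10·log₁₀(10^(60.5/10) − 10^(58.5/10)) = 10·log₁₀(414100) = 56.2 dB SPL.

56.2 dB SPL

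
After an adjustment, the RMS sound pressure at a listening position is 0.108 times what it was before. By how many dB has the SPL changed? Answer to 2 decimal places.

-19.33 dB

Sound pressure is an amplitude quantity: ΔL = 20·log₁₀(p₂/p₁).
20·log₁₀(0.108) = -19.33 dB.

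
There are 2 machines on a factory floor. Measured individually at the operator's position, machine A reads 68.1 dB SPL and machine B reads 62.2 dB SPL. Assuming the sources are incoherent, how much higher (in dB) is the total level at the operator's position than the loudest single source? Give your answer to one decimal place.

1.0 dB

Uncorrelated sources add in intensity (power), not in dB.
L_total = 10·log₁₀(10^(68.1/10) + 10^(62.2/10)) = 69.09 dB SPL.
Excess over the loudest (68.1 dB): 69.09 − 68.1 = 1.0 dB.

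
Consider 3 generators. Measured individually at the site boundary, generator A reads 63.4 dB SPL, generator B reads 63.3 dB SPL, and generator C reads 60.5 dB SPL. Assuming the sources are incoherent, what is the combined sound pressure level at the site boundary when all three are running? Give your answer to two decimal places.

Incoherent sources sum as intensities:
L_total = 10·log₁₀(10^(63.4/10) + 10^(63.3/10) + 10^(60.5/10)) = 10·log₁₀(5448000) = 67.36 dB SPL.

67.36 dB SPL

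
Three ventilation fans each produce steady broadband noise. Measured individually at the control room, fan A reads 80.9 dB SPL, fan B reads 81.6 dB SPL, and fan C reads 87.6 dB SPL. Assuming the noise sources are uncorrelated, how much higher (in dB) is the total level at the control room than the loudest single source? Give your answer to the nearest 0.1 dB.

Uncorrelated sources add in intensity (power), not in dB.
L_total = 10·log₁₀(10^(80.9/10) + 10^(81.6/10) + 10^(87.6/10)) = 89.26 dB SPL.
Excess over the loudest (87.6 dB): 89.26 − 87.6 = 1.7 dB.

1.7 dB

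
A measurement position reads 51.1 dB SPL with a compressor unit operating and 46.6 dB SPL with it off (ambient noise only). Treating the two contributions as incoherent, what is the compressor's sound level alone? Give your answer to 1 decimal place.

49.2 dB SPL

Background correction is a power subtraction:
L_src = 10·log₁₀(10^(51.1/10) − 10^(46.6/10)) = 10·log₁₀(83120) = 49.2 dB SPL.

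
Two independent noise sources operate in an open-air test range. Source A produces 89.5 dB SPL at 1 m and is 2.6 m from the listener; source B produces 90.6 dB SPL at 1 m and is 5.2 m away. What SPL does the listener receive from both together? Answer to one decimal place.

At the listener: L_A = 89.5 − 20·log₁₀(2.6) = 81.20 dB; L_B = 90.6 − 20·log₁₀(5.2) = 76.28 dB.
Combined: 10·log₁₀(10^(81.20/10)+10^(76.28/10)) = 82.4 dB SPL.

82.4 dB SPL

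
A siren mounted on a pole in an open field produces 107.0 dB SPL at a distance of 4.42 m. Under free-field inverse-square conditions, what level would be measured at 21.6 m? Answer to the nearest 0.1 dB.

93.2 dB SPL

For a point source in a free field, ΔL = −20·log₁₀(d₂/d₁).
ΔL = −20·log₁₀(21.6/4.42) = -13.78 dB, so L₂ = 107.0 + (-13.78) = 93.2 dB SPL.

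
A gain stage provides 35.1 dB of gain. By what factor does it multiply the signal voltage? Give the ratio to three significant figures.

56.9

Voltage ratio = 10^(dB/20).
10^(35.1/20) = 10^(1.755) = 56.9.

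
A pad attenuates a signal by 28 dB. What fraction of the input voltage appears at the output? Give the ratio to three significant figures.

Voltage ratio = 10^(dB/20).
10^(-28/20) = 10^(-1.400) = 0.0398.

0.0398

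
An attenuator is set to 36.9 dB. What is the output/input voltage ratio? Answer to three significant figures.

Voltage ratio = 10^(dB/20).
10^(-36.9/20) = 10^(-1.845) = 0.0143.

0.0143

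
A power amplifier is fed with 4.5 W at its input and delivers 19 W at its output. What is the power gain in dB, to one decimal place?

Power ratio → dB uses the 10·log₁₀ form:
10·log₁₀(19/4.5) = 10·log₁₀(4.222) = 6.3 dB.

6.3 dB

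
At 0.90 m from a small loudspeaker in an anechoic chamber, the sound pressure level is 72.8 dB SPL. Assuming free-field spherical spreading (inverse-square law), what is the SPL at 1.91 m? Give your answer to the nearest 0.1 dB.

66.3 dB SPL

For a point source in a free field, ΔL = −20·log₁₀(d₂/d₁).
ΔL = −20·log₁₀(1.91/0.90) = -6.54 dB, so L₂ = 72.8 + (-6.54) = 66.3 dB SPL.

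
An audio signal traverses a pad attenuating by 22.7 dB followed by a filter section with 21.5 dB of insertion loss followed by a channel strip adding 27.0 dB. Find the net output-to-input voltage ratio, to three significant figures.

0.138

Net gain = (−22.7) + (−21.5) + 27.0 = -17.2 dB.
Voltage ratio = 10^(-17.2/20) = 0.138.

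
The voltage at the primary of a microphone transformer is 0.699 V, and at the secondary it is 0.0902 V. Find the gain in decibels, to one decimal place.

Voltage ratio → dB uses the 20·log₁₀ form:
20·log₁₀(0.0902/0.699) = 20·log₁₀(0.1290) = -17.8 dB.

-17.8 dB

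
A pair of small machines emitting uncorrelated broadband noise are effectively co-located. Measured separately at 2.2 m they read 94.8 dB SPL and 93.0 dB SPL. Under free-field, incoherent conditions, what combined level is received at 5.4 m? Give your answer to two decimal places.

Combined at 2.2 m: 10·log₁₀(10^(94.8/10)+10^(93.0/10)) = 97.003 dB SPL.
Then apply −20·log₁₀(5.4/2.2) = -7.799 dB → 89.20 dB SPL.

89.20 dB SPL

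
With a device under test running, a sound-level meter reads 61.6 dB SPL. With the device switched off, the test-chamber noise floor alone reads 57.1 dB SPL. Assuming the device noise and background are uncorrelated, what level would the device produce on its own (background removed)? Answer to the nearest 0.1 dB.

59.7 dB SPL

Background correction is a power subtraction:
L_src = 10·log₁₀(10^(61.6/10) − 10^(57.1/10)) = 10·log₁₀(932600) = 59.7 dB SPL.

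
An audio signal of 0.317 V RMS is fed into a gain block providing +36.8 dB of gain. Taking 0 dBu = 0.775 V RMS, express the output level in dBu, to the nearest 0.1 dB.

+29.0 dBu

Input level: 20·log₁₀(0.317/0.775) = -7.76 dBu.
Output: -7.76 + 36.8 = +29.0 dBu.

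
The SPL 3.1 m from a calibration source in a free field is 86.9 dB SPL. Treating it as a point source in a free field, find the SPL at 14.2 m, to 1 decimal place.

73.7 dB SPL

Inverse-square spreading gives ΔL = −20·log₁₀(d₂/d₁).
ΔL = −20·log₁₀(14.2/3.1) = -13.22 dB, so L₂ = 86.9 + (-13.22) = 73.7 dB SPL.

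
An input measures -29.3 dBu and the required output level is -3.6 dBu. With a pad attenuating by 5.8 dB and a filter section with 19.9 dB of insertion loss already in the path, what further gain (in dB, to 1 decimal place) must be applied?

51.4 dB

The required make-up gain is the shortfall in the dB sum.
G = -3.6 − (-29.3) + 5.8 + 19.9 = 51.4 dB.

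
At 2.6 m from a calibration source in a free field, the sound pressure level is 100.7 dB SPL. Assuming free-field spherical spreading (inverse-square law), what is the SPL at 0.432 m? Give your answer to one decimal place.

116.3 dB SPL

Inverse-square spreading gives ΔL = −20·log₁₀(d₂/d₁).
ΔL = −20·log₁₀(0.432/2.6) = 15.59 dB, so L₂ = 100.7 + (15.59) = 116.3 dB SPL.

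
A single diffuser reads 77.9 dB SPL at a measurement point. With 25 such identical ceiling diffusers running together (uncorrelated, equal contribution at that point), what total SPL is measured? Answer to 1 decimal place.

25 equal incoherent sources raise the level by 10·log₁₀(25) = 13.98 dB.
L_total = 77.9 + 13.98 = 91.9 dB SPL.

91.9 dB SPL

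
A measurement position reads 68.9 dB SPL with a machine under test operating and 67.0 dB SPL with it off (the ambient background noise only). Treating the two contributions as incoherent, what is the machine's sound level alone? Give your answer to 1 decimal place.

Background correction is a power subtraction:
L_src = 10·log₁₀(10^(68.9/10) − 10^(67.0/10)) = 10·log₁₀(2751000) = 64.4 dB SPL.

64.4 dB SPL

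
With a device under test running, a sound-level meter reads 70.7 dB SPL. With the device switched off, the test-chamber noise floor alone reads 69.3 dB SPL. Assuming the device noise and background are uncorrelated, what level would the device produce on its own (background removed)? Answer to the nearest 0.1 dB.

Background correction is a power subtraction:
L_src = 10·log₁₀(10^(70.7/10) − 10^(69.3/10)) = 10·log₁₀(3238000) = 65.1 dB SPL.

65.1 dB SPL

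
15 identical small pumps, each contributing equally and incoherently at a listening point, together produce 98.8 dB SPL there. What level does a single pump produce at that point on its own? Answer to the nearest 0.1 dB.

87.0 dB SPL

15 equal incoherent sources add 10·log₁₀(15) = 11.76 dB over one source.
L_one = 98.8 − 11.76 = 87.0 dB SPL.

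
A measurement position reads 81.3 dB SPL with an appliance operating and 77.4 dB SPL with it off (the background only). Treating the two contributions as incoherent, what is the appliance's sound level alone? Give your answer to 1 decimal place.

Subtract intensities: L_src = 10·log₁₀(10^(L_total/10) − 10^(L_bg/10)).
L_src = 10·log₁₀(10^(81.3/10) − 10^(77.4/10)) = 10·log₁₀(79940000) = 79.0 dB SPL.

79.0 dB SPL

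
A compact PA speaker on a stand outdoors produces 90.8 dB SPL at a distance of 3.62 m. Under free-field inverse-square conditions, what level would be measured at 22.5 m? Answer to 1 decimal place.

74.9 dB SPL

For a point source in a free field, ΔL = −20·log₁₀(d₂/d₁).
ΔL = −20·log₁₀(22.5/3.62) = -15.87 dB, so L₂ = 90.8 + (-15.87) = 74.9 dB SPL.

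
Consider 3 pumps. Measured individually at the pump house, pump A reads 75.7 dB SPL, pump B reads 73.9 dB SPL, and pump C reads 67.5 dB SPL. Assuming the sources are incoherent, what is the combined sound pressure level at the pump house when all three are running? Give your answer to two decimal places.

Incoherent sources sum as intensities:
L_total = 10·log₁₀(10^(75.7/10) + 10^(73.9/10) + 10^(67.5/10)) = 10·log₁₀(67320000) = 78.28 dB SPL.

78.28 dB SPL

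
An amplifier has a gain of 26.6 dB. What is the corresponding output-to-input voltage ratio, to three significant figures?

Voltage ratio = 10^(dB/20).
10^(26.6/20) = 10^(1.330) = 21.4.

21.4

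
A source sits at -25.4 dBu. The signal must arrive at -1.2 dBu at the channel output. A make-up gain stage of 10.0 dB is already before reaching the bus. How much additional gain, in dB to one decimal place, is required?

The required make-up gain is the shortfall in the dB sum.
G = -1.2 − (-25.4) − 10.0 = 14.2 dB.

14.2 dB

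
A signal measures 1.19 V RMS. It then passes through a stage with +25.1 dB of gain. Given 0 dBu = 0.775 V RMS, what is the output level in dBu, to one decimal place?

Input level: 20·log₁₀(1.19/0.775) = 3.72 dBu.
Output: 3.72 + 25.1 = +28.8 dBu.

+28.8 dBu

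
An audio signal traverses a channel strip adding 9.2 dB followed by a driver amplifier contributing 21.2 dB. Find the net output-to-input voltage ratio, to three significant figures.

Net gain = 9.2 + 21.2 = 30.4 dB.
Voltage ratio = 10^(30.4/20) = 33.1.

33.1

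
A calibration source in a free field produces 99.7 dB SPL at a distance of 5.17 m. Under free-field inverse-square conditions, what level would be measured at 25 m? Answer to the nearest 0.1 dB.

86.0 dB SPL

Free-field point source: level drops by 20·log₁₀ of the distance ratio.
ΔL = −20·log₁₀(25/5.17) = -13.69 dB, so L₂ = 99.7 + (-13.69) = 86.0 dB SPL.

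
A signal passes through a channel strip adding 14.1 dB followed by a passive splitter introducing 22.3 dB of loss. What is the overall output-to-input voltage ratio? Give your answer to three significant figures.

Net gain = 14.1 + (−22.3) = -8.2 dB.
Voltage ratio = 10^(-8.2/20) = 0.389.

0.389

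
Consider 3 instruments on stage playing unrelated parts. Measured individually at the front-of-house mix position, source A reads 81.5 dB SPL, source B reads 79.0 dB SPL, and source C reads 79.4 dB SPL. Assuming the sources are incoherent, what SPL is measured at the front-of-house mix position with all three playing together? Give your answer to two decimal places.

84.88 dB SPL

Add the sources as powers (linear), then convert back to dB:
L_total = 10·log₁₀(10^(81.5/10) + 10^(79.0/10) + 10^(79.4/10)) = 10·log₁₀(307800000) = 84.88 dB SPL.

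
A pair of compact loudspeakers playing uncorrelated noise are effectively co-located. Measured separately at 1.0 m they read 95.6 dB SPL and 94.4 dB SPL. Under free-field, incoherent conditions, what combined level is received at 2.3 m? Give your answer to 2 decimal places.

90.82 dB SPL

Combined at 1.0 m: 10·log₁₀(10^(95.6/10)+10^(94.4/10)) = 98.052 dB SPL.
Then apply −20·log₁₀(2.3/1.0) = -7.235 dB → 90.82 dB SPL.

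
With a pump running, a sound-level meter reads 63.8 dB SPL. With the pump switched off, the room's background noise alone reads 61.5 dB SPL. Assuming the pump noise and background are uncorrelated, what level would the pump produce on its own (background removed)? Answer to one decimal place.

Subtract intensities: L_src = 10·log₁₀(10^(L_total/10) − 10^(L_bg/10)).
L_src = 10·log₁₀(10^(63.8/10) − 10^(61.5/10)) = 10·log₁₀(986300) = 59.9 dB SPL.

59.9 dB SPL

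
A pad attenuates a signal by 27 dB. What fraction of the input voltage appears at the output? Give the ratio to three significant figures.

0.0447

Voltage ratio = 10^(dB/20).
10^(-27/20) = 10^(-1.350) = 0.0447.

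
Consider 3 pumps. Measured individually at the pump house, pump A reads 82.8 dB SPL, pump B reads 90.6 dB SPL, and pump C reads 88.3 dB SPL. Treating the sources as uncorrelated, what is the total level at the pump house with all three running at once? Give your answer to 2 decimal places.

Incoherent sources sum as intensities:
L_total = 10·log₁₀(10^(82.8/10) + 10^(90.6/10) + 10^(88.3/10)) = 10·log₁₀(2015000000) = 93.04 dB SPL.

93.04 dB SPL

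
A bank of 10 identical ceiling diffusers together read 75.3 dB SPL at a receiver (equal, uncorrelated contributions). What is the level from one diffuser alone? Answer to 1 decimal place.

65.3 dB SPL

10 equal incoherent sources add 10·log₁₀(10) = 10.00 dB over one source.
L_one = 75.3 − 10.00 = 65.3 dB SPL.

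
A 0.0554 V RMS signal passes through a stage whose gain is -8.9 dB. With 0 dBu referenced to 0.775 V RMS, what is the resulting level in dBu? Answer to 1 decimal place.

Input level: 20·log₁₀(0.0554/0.775) = -22.92 dBu.
Output: -22.92 − 8.9 = -31.8 dBu.

-31.8 dBu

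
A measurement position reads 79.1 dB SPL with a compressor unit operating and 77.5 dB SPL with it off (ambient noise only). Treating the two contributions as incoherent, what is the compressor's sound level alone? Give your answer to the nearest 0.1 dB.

74.0 dB SPL

Background correction is a power subtraction:
L_src = 10·log₁₀(10^(79.1/10) − 10^(77.5/10)) = 10·log₁₀(25050000) = 74.0 dB SPL.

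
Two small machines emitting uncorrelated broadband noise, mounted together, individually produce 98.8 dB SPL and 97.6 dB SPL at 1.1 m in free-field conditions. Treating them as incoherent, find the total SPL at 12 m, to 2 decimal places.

Combined at 1.1 m: 10·log₁₀(10^(98.8/10)+10^(97.6/10)) = 101.252 dB SPL.
Then apply −20·log₁₀(12/1.1) = -20.756 dB → 80.50 dB SPL.

80.50 dB SPL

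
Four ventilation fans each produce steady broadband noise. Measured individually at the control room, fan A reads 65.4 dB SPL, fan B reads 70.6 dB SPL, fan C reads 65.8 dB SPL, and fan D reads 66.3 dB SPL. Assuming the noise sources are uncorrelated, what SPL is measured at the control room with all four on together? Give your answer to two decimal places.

73.62 dB SPL

Uncorrelated sources add in intensity (power), not in dB.
L_total = 10·log₁₀(10^(65.4/10) + 10^(70.6/10) + 10^(65.8/10) + 10^(66.3/10)) = 10·log₁₀(23020000) = 73.62 dB SPL.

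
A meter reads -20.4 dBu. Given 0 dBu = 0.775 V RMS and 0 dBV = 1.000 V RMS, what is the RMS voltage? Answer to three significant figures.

0.0740 V

V = 0.775 V × 10^(-20.4/20).
= 0.775 × 0.09550 = 0.0740 V.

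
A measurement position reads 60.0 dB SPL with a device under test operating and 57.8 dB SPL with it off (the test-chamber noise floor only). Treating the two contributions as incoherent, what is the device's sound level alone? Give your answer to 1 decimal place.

Subtract intensities: L_src = 10·log₁₀(10^(L_total/10) − 10^(L_bg/10)).
L_src = 10·log₁₀(10^(60.0/10) − 10^(57.8/10)) = 10·log₁₀(397400) = 56.0 dB SPL.

56.0 dB SPL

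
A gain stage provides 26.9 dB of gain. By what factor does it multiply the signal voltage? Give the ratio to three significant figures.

22.1

Voltage ratio = 10^(dB/20).
10^(26.9/20) = 10^(1.345) = 22.1.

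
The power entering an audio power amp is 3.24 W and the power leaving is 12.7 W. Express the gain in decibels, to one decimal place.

5.9 dB

For a power ratio, dB = 10·log₁₀(P₂/P₁).
10·log₁₀(12.7/3.24) = 10·log₁₀(3.920) = 5.9 dB.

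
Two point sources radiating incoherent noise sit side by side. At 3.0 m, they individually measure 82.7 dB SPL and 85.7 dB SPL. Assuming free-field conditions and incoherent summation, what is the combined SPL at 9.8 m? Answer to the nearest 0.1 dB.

77.2 dB SPL

Combined at 3.0 m: 10·log₁₀(10^(82.7/10)+10^(85.7/10)) = 87.46 dB SPL.
Then apply −20·log₁₀(9.8/3.0) = -10.28 dB → 77.2 dB SPL.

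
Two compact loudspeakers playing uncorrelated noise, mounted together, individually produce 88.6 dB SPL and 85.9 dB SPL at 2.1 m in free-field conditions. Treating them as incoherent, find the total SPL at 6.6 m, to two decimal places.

Combined at 2.1 m: 10·log₁₀(10^(88.6/10)+10^(85.9/10)) = 90.467 dB SPL.
Then apply −20·log₁₀(6.6/2.1) = -9.946 dB → 80.52 dB SPL.

80.52 dB SPL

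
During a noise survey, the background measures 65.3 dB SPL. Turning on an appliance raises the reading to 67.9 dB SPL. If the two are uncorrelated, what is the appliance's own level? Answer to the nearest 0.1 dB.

Remove the background by subtracting linear intensities:
L_src = 10·log₁₀(10^(67.9/10) − 10^(65.3/10)) = 10·log₁₀(2778000) = 64.4 dB SPL.

64.4 dB SPL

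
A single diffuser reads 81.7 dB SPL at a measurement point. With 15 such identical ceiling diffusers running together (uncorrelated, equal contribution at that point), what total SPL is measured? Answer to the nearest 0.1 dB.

93.5 dB SPL

15 equal incoherent sources raise the level by 10·log₁₀(15) = 11.76 dB.
L_total = 81.7 + 11.76 = 93.5 dB SPL.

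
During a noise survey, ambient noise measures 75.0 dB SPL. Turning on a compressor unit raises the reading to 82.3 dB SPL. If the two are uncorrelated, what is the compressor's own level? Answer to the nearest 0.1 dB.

Background correction is a power subtraction:
L_src = 10·log₁₀(10^(82.3/10) − 10^(75.0/10)) = 10·log₁₀(138200000) = 81.4 dB SPL.

81.4 dB SPL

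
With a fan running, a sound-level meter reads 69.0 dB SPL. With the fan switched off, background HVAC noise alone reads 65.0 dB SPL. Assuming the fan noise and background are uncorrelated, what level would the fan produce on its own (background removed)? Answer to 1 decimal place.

Background correction is a power subtraction:
L_src = 10·log₁₀(10^(69.0/10) − 10^(65.0/10)) = 10·log₁₀(4781000) = 66.8 dB SPL.

66.8 dB SPL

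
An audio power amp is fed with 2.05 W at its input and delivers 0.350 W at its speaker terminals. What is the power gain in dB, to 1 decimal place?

-7.7 dB

For a power ratio, dB = 10·log₁₀(P₂/P₁).
10·log₁₀(0.350/2.05) = 10·log₁₀(0.1707) = -7.7 dB.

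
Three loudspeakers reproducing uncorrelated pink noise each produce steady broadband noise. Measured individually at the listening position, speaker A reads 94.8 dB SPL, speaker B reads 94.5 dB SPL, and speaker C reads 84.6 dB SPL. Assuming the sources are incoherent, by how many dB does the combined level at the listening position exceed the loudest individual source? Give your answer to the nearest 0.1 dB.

Add the sources as powers (linear), then convert back to dB:
L_total = 10·log₁₀(10^(94.8/10) + 10^(94.5/10) + 10^(84.6/10)) = 97.87 dB SPL.
Excess over the loudest (94.8 dB): 97.87 − 94.8 = 3.1 dB.

3.1 dB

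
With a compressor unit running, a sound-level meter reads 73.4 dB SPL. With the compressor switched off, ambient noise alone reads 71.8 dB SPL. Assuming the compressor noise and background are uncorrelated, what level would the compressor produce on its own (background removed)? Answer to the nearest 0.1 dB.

68.3 dB SPL

Remove the background by subtracting linear intensities:
L_src = 10·log₁₀(10^(73.4/10) − 10^(71.8/10)) = 10·log₁₀(6742000) = 68.3 dB SPL.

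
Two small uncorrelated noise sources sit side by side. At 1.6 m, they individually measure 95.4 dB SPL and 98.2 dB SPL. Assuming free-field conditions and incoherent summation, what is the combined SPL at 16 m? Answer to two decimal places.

80.03 dB SPL

Combined at 1.6 m: 10·log₁₀(10^(95.4/10)+10^(98.2/10)) = 100.032 dB SPL.
Then apply −20·log₁₀(16/1.6) = -20.000 dB → 80.03 dB SPL.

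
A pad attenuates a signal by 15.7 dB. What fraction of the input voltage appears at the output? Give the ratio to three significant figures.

0.164

Voltage ratio = 10^(dB/20).
10^(-15.7/20) = 10^(-0.7850) = 0.164.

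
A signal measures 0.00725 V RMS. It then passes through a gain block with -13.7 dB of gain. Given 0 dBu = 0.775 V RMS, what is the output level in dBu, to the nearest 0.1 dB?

-54.3 dBu

Input level: 20·log₁₀(0.00725/0.775) = -40.58 dBu.
Output: -40.58 − 13.7 = -54.3 dBu.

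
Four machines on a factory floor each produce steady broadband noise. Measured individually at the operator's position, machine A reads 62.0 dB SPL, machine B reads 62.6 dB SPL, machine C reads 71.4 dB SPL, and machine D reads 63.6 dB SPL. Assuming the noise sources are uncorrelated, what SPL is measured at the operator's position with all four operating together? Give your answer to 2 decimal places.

72.90 dB SPL

Incoherent sources sum as intensities:
L_total = 10·log₁₀(10^(62.0/10) + 10^(62.6/10) + 10^(71.4/10) + 10^(63.6/10)) = 10·log₁₀(19500000) = 72.90 dB SPL.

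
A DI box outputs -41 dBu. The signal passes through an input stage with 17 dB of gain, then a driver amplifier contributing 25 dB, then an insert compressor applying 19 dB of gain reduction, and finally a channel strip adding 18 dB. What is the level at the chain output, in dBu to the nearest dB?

0 dBu

Cascaded gains and losses add directly in dB.
-41 + 17 + 25 − 19 + 18 = 0 dBu.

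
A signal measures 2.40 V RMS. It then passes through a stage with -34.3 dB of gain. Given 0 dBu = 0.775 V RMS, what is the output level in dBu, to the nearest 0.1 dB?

Input level: 20·log₁₀(2.40/0.775) = 9.82 dBu.
Output: 9.82 − 34.3 = -24.5 dBu.

-24.5 dBu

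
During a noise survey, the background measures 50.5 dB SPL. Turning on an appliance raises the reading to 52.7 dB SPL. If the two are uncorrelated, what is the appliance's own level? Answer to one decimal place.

48.7 dB SPL

Subtract intensities: L_src = 10·log₁₀(10^(L_total/10) − 10^(L_bg/10)).
L_src = 10·log₁₀(10^(52.7/10) − 10^(50.5/10)) = 10·log₁₀(74010) = 48.7 dB SPL.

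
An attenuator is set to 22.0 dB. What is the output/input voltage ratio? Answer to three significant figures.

Voltage ratio = 10^(dB/20).
10^(-22.0/20) = 10^(-1.100) = 0.0794.

0.0794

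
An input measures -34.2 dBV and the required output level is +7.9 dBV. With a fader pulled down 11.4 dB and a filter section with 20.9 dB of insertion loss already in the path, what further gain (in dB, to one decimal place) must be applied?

The required make-up gain is the shortfall in the dB sum.
G = +7.9 − (-34.2) + 11.4 + 20.9 = 74.4 dB.

74.4 dB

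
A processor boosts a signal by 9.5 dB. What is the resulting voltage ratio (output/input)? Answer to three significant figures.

2.99

Voltage ratio = 10^(dB/20).
10^(9.5/20) = 10^(0.4750) = 2.99.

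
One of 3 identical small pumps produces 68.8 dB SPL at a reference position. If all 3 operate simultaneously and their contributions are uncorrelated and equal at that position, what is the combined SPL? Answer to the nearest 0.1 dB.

3 equal incoherent sources raise the level by 10·log₁₀(3) = 4.77 dB.
L_total = 68.8 + 4.77 = 73.6 dB SPL.

73.6 dB SPL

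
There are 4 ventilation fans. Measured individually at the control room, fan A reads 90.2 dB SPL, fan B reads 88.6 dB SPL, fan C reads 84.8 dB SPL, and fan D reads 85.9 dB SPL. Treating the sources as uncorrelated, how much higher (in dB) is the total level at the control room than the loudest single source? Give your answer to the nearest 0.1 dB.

3.7 dB

Uncorrelated sources add in intensity (power), not in dB.
L_total = 10·log₁₀(10^(90.2/10) + 10^(88.6/10) + 10^(84.8/10) + 10^(85.9/10)) = 93.91 dB SPL.
Excess over the loudest (90.2 dB): 93.91 − 90.2 = 3.7 dB.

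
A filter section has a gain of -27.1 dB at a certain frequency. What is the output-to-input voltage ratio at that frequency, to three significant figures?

Voltage ratio = 10^(dB/20).
10^(-27.1/20) = 10^(-1.355) = 0.0442.

0.0442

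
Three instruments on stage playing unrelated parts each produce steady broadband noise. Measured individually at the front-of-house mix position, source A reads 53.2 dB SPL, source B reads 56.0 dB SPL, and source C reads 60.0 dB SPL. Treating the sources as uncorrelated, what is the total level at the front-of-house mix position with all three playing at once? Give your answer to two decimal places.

Incoherent sources sum as intensities:
L_total = 10·log₁₀(10^(53.2/10) + 10^(56.0/10) + 10^(60.0/10)) = 10·log₁₀(1607000) = 62.06 dB SPL.

62.06 dB SPL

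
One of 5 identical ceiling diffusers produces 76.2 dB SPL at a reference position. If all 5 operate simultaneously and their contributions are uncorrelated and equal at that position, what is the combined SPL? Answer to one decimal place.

5 equal incoherent sources raise the level by 10·log₁₀(5) = 6.99 dB.
L_total = 76.2 + 6.99 = 83.2 dB SPL.

83.2 dB SPL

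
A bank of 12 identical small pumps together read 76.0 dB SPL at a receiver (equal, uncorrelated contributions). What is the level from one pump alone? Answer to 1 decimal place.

65.2 dB SPL

12 equal incoherent sources add 10·log₁₀(12) = 10.79 dB over one source.
L_one = 76.0 − 10.79 = 65.2 dB SPL.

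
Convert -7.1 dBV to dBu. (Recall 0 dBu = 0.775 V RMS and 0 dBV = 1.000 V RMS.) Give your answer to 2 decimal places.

The offset between the scales is 20·log₁₀(0.775/1.000) = −2.214 dB.
So dBu = -7.1 + 2.214 = -4.89 dBu.

-4.89 dBu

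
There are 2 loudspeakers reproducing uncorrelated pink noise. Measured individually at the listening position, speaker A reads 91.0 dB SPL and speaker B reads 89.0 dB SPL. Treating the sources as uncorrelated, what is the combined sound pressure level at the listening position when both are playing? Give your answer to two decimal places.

93.12 dB SPL

Incoherent sources sum as intensities:
L_total = 10·log₁₀(10^(91.0/10) + 10^(89.0/10)) = 10·log₁₀(2053000000) = 93.12 dB SPL.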